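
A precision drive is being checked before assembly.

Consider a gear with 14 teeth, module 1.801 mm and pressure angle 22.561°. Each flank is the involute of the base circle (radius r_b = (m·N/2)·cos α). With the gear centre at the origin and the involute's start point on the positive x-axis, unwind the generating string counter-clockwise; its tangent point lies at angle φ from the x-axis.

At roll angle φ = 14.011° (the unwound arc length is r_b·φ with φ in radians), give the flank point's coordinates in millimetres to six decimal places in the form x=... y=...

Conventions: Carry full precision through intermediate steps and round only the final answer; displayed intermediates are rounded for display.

x=11.985115 y=0.056410

single-mesh involute tooth geometry (14T wheel at module 1.801)
pitch radius r_p = m·N/2 = 1.801·14/2 = 12.607000
base radius r_b = r_p·cos α = 12.607000·cos 22.561° = 11.642206
roll angle φ = 14.011° = 0.24453808 rad
x = r_b·(cos φ + φ·sin φ) = 11.985115
y = r_b·(sin φ − φ·cos φ) = 0.056410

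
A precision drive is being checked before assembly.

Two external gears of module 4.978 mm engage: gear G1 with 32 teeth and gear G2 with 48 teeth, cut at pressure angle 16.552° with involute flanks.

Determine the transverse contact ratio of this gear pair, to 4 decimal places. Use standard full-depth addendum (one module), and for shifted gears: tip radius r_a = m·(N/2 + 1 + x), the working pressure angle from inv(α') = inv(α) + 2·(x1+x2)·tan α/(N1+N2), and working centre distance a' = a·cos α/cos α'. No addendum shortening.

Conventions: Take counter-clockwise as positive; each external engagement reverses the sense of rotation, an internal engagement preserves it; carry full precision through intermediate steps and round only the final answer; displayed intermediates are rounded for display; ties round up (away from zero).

1.9004

topology: single-mesh involute geometry — m = 4.978, 32T/48T pair
base radii: r_b1 = 76.347512, r_b2 = 114.521269
tip radii: r_a1 = 84.626000, r_a2 = 124.450000
no profile shift: α' = α, a' = a
action lengths: √(r_a1²−r_b1²) = 36.505030, √(r_a2²−r_b2²) = 48.710179
base pitch p_b = π·m·cos α = 14.990799
CR = (36.505030 + 48.710179 − 199.120000·sin 16.55200°)/14.990799 = 1.900421
contact ratio ≈ 1.9004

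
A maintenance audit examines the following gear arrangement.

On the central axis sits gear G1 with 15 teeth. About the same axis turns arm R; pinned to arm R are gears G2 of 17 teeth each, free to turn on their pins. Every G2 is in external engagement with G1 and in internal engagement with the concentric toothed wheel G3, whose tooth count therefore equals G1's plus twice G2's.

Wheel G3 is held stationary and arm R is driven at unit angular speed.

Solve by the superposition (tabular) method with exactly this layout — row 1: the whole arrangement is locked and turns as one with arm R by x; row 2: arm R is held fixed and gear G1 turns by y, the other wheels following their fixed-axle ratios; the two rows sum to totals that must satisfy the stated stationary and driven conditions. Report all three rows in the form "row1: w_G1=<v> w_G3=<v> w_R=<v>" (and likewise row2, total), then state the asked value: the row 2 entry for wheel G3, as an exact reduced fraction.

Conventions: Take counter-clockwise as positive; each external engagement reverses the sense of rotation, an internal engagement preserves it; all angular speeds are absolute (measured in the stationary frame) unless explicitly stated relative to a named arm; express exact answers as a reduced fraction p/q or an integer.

class = planetary set [G3 = 15+2·17 = 49; Willis about the carrier]
row 1: whole set turns with the arm by x
superposition row 2 [arm held]: sun y, ring −(15/49)·y, arm 0
boundary: total ω_ring = x − (15/49)·y = 0 and total ω_arm = x = 1  ⇒  y = 49/15, x = 1
row 2 ring = −(15/49)·49/15 = -1
totals (row 1 + row 2): sun 1 + 49/15 = 64/15, ring 1 + (-1) = 0, arm 1 + 0 = 1
asked cell (row2, ring) = -1

row1: w_G1=1 w_G3=1 w_R=1
row2: w_G1=49/15 w_G3=-1 w_R=0
total: w_G1=64/15 w_G3=0 w_R=1
asked value: -1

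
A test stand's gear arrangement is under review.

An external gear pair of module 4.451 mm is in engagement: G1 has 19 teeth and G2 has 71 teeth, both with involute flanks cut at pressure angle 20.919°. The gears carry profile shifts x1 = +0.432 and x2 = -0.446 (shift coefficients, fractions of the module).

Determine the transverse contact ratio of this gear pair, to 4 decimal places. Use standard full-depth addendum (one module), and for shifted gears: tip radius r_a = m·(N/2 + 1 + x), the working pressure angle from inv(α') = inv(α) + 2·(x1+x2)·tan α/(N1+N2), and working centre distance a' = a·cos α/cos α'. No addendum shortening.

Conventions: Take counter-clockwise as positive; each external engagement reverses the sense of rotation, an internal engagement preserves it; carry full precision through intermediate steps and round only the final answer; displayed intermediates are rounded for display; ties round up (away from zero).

1.5367

single-mesh involute tooth geometry (19T engaging 71T at module 4.451)
base radii: r_b1 = 39.497365, r_b2 = 147.595416
tip radii: r_a1 = 48.658332, r_a2 = 160.476354
inv(α') = inv(20.919°) + 2·(+0.432-0.446)·tan α/(19+71) = 0.01701854  ⇒  α' = 20.87225°
a' = a·cos α / cos α' = 200.2950·cos 20.919°/cos 20.87225° = 200.232619
action lengths: √(r_a1²−r_b1²) = 28.418154, √(r_a2²−r_b2²) = 62.994075
base pitch p_b = π·m·cos α = 13.061540
CR = (28.418154 + 62.994075 − 200.232619·sin 20.87225°)/13.061540 = 1.536744
contact ratio ≈ 1.5367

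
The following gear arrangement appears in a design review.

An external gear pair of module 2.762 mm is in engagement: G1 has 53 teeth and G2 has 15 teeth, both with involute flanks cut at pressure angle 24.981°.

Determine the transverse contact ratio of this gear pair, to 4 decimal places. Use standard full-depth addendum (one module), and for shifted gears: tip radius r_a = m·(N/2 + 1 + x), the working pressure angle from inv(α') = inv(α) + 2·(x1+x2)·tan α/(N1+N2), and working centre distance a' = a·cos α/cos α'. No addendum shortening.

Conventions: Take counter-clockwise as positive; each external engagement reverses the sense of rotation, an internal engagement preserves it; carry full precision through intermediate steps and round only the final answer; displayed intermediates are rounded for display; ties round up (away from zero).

class = single-mesh tooth geometry [involute pair 53T × 15T, m = 2.762]
base radii: r_b1 = 66.345640, r_b2 = 18.777068
tip radii: r_a1 = 75.955000, r_a2 = 23.477000
no profile shift: α' = α, a' = a
action lengths: √(r_a1²−r_b1²) = 36.978617, √(r_a2²−r_b2²) = 14.092241
base pitch p_b = π·m·cos α = 7.865320
CR = (36.978617 + 14.092241 − 93.908000·sin 24.98100°)/7.865320 = 1.450907
contact ratio ≈ 1.4509

1.4509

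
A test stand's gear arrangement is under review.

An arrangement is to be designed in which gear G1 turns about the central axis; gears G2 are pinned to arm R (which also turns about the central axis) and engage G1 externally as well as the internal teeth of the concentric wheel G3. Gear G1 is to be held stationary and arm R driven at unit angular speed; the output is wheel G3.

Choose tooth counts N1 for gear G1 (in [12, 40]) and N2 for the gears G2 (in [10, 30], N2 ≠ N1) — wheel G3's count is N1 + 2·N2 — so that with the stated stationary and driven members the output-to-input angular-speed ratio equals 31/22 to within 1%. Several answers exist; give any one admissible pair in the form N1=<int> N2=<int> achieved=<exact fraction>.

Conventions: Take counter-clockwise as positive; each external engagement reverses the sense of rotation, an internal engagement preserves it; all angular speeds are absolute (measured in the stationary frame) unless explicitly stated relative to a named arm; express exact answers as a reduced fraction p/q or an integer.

topology: planetary set — design target 31/22, arm = carrier (Willis)
Willis with ω_sun = 0: ω_ring/ω_arm = (N1+N3)/N3; set equal to 31/22  ⇒  N3/N1 = 1/(31/22 − 1) = 22/9
N3 = N1 + 2·N2  ⇒  N2/N1 = (N3/N1 − 1)/2 = (22/9 − 1)/2 = 13/18
smallest multiple with N1 ≥ 12 and N2 ≥ 10: k = 1  ⇒  N1 = 1·18 = 18, N2 = 1·13 = 13 (N1 ≤ 40, N2 ≤ 30, N2 ≠ N1 ✓), N3 = 18 + 2·13 = 44
check: (N1+N3)/N3 with N1 = 18, N3 = 44 gives 31/22; |achieved − target| = 0 ≤ 31/2200 ✓

N1=18 N2=13 achieved=31/22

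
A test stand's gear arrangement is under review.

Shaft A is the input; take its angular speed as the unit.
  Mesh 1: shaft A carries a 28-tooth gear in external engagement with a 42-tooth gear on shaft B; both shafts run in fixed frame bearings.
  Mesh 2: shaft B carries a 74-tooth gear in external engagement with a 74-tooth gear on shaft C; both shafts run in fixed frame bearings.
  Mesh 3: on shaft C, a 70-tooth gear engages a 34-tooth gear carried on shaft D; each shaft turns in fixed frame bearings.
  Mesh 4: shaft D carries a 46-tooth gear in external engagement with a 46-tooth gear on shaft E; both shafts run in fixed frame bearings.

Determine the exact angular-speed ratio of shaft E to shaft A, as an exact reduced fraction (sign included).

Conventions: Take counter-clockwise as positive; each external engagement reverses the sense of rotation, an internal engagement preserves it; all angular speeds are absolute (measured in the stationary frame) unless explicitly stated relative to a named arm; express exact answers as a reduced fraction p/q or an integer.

70/51

class = fixed-axis compound train [4 meshes; 4 ratios multiply, 4 sense flips]
mesh 1 [28T→42T]: running ratio 2/3, sense −
mesh 2 [74T→74T]: running ratio 2/3, sense +
mesh 3 [70T→34T]: running ratio 70/51, sense −
mesh 4 [46T→46T]: running ratio 70/51, sense +
ω_out/ω_in = 70/51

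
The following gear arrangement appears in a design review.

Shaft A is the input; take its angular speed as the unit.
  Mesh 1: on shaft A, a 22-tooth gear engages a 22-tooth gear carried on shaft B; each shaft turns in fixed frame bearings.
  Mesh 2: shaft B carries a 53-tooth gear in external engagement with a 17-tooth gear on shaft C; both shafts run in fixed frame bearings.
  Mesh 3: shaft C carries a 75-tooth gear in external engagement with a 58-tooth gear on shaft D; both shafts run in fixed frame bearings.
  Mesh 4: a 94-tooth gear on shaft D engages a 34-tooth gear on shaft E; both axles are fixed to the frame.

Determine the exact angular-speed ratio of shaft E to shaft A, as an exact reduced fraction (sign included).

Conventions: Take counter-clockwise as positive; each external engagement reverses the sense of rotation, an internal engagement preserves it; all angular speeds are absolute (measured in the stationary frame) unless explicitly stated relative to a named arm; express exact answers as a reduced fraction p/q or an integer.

class = fixed-axis compound train [4 meshes; 4 ratios multiply, 4 sense flips]
mesh 1 [22T→22T]: running ratio 1, sense −
mesh 2 [53T→17T]: running ratio 53/17, sense +
mesh 3 [75T→58T]: running ratio 3975/986, sense −
mesh 4 [94T→34T]: running ratio 186825/16762, sense +
ω_out/ω_in = 186825/16762

186825/16762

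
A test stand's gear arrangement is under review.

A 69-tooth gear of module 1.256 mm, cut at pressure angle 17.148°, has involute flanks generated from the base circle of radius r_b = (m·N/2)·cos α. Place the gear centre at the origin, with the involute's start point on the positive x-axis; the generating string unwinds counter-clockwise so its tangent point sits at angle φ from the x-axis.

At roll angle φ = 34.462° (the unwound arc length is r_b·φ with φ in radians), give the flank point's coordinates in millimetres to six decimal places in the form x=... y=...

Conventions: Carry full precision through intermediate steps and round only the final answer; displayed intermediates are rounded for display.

x=48.231562 y=2.896004

single-mesh involute tooth geometry (69T wheel at module 1.256)
pitch radius r_p = m·N/2 = 1.256·69/2 = 43.332000
base radius r_b = r_p·cos α = 43.332000·cos 17.148° = 41.405734
roll angle φ = 34.462° = 0.60147537 rad
x = r_b·(cos φ + φ·sin φ) = 48.231562
y = r_b·(sin φ − φ·cos φ) = 2.896004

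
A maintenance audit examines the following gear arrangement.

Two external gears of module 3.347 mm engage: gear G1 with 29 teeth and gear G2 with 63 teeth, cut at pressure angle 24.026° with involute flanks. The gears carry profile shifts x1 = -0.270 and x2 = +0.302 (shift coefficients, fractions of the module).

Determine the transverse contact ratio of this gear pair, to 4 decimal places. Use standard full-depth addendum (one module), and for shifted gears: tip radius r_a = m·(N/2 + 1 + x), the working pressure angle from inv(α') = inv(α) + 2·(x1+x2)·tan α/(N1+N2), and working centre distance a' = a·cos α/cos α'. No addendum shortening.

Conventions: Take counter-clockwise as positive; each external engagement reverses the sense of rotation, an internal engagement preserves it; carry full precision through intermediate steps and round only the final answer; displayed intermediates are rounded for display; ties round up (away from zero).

1.5570

class = single-mesh tooth geometry [involute pair 29T × 63T, m = 3.347]
base radii: r_b1 = 44.326769, r_b2 = 96.296085
tip radii: r_a1 = 50.974810, r_a2 = 109.788294
inv(α') = inv(24.026°) + 2·(-0.270+0.302)·tan α/(29+63) = 0.02674983  ⇒  α' = 24.11504°
a' = a·cos α / cos α' = 153.9620·cos 24.026°/cos 24.11504° = 154.068918
action lengths: √(r_a1²−r_b1²) = 25.170792, √(r_a2²−r_b2²) = 52.730764
base pitch p_b = π·m·cos α = 9.603907
CR = (25.170792 + 52.730764 − 154.068918·sin 24.11504°)/9.603907 = 1.557034
contact ratio ≈ 1.5570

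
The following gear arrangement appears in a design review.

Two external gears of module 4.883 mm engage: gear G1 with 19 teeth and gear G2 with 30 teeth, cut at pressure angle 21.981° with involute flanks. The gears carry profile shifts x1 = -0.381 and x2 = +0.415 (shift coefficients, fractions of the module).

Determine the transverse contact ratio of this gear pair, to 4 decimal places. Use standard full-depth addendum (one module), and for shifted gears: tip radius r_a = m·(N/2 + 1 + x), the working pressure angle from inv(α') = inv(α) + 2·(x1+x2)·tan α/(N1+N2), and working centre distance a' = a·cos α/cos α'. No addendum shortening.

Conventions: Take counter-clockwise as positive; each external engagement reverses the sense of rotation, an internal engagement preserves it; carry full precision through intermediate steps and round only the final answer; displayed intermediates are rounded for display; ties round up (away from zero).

1.5223

topology: single-mesh involute geometry — m = 4.883, 19T/30T pair
base radii: r_b1 = 43.016428, r_b2 = 67.920676
tip radii: r_a1 = 49.411077, r_a2 = 80.154445
inv(α') = inv(21.981°) + 2·(-0.381+0.415)·tan α/(19+30) = 0.02055986  ⇒  α' = 22.17607°
a' = a·cos α / cos α' = 119.6335·cos 21.981°/cos 22.17607° = 119.798824
action lengths: √(r_a1²−r_b1²) = 24.311343, √(r_a2²−r_b2²) = 42.561917
base pitch p_b = π·m·cos α = 14.225273
CR = (24.311343 + 42.561917 − 119.798824·sin 22.17607°)/14.225273 = 1.522270
contact ratio ≈ 1.5223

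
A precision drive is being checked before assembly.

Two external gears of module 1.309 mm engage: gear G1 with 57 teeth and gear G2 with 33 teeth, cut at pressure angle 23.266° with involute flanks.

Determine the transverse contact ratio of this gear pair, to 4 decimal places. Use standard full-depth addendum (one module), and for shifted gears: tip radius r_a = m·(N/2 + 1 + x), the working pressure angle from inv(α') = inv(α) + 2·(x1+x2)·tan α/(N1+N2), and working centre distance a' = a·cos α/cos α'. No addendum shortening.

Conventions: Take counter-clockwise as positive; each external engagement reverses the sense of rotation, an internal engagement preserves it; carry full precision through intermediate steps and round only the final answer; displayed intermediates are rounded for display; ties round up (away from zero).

topology: single-mesh involute geometry — m = 1.309, 57T/33T pair
base radii: r_b1 = 34.272771, r_b2 = 19.842130
tip radii: r_a1 = 38.615500, r_a2 = 22.907500
no profile shift: α' = α, a' = a
action lengths: √(r_a1²−r_b1²) = 17.791404, √(r_a2²−r_b2²) = 11.447420
base pitch p_b = π·m·cos α = 3.777933
CR = (17.791404 + 11.447420 − 58.905000·sin 23.26600°)/3.777933 = 1.580580
contact ratio ≈ 1.5806

1.5806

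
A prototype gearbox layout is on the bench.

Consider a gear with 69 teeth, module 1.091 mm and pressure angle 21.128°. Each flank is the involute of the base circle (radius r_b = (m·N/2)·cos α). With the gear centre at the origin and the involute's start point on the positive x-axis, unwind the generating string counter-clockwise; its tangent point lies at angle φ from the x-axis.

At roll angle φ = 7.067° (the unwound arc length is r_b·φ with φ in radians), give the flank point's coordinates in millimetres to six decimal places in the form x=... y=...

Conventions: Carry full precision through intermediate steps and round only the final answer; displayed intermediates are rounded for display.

class = single-mesh tooth geometry [base-circle involute, m = 1.091, 69T]
pitch radius r_p = m·N/2 = 1.091·69/2 = 37.639500
base radius r_b = r_p·cos α = 37.639500·cos 21.128° = 35.109279
roll angle φ = 7.067° = 0.12334242 rad
x = r_b·(cos φ + φ·sin φ) = 35.375329
y = r_b·(sin φ − φ·cos φ) = 0.021927

x=35.375329 y=0.021927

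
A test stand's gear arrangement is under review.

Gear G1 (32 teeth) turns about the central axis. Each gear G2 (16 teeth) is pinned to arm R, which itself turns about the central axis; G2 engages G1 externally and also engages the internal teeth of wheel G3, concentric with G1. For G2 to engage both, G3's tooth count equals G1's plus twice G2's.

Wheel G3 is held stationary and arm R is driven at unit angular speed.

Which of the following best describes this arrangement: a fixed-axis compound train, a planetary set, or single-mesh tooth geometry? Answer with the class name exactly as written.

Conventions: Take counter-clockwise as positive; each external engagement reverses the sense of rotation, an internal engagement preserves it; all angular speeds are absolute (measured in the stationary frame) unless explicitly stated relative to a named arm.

recognized (axles ride arm R): planetary set, 32/16/64 teeth
classification: planetary set

planetary set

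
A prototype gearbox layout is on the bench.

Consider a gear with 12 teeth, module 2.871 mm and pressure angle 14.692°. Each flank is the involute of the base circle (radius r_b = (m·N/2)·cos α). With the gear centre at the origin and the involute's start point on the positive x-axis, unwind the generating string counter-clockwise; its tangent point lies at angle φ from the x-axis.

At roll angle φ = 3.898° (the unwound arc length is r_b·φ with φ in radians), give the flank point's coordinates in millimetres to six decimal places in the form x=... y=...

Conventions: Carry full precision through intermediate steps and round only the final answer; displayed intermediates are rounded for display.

x=16.701282 y=0.001748

recognized (one wheel, involute flank): single-mesh tooth geometry, m = 2.871, N = 12
pitch radius r_p = m·N/2 = 2.871·12/2 = 17.226000
base radius r_b = r_p·cos α = 17.226000·cos 14.692° = 16.662764
roll angle φ = 3.898° = 0.06803293 rad
x = r_b·(cos φ + φ·sin φ) = 16.701282
y = r_b·(sin φ − φ·cos φ) = 0.001748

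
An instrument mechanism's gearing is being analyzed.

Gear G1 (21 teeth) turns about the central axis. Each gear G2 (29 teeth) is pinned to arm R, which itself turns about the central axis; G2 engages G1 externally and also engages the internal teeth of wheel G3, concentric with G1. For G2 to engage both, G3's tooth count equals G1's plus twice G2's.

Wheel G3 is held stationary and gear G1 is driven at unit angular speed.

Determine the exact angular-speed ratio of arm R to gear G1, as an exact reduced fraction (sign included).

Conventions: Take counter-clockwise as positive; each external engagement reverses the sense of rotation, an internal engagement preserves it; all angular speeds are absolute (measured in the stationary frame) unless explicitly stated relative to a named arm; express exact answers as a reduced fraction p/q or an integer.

topology: planetary set — G1 21T / G2 29T / G3 79T, arm = carrier (Willis)
ring teeth: 21 + 2·29 = 79
21(ω_sun−ω_arm) = −79(ω_ring−ω_arm),  ω_ring = 0, ω_sun = 1
21(1−ω_arm) = −79(0−ω_arm)  ⇒  100·ω_arm = 21  ⇒  ω_arm = 21/100
ω_out/ω_in = 21/100

21/100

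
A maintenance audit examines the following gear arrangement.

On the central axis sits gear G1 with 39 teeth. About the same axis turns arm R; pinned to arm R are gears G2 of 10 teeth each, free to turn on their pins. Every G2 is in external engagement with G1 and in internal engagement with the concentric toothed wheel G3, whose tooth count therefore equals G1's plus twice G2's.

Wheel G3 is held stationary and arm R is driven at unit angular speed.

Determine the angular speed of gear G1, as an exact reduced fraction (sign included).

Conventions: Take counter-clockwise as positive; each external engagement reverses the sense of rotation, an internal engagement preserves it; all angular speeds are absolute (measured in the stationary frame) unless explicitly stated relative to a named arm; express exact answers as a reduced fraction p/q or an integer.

98/39

topology: planetary set — G1 39T / G2 10T / G3 59T, arm = carrier (Willis)
ring teeth: 39 + 2·10 = 59
39(ω_sun−ω_arm) = −59(ω_ring−ω_arm),  ω_ring = 0, ω_arm = 1
ω_sun = 1 − (59/39)(0−1) = 98/39
exact speed ratio = 98/39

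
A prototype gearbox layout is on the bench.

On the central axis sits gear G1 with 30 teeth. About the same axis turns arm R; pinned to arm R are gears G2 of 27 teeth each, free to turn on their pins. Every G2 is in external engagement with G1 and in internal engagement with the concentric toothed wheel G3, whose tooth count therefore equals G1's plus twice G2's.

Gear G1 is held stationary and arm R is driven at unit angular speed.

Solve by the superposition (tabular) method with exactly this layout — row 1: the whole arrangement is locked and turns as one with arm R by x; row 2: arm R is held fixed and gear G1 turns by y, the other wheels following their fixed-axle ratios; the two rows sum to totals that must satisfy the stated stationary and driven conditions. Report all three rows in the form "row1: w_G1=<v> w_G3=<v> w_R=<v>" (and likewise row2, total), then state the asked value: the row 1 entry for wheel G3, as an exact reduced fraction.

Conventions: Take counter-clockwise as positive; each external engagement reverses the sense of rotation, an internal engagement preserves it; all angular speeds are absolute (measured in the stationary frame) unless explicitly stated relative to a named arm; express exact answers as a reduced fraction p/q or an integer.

topology: planetary set — G1 30T / G2 27T / G3 84T, arm = carrier (Willis)
row 1 (train locked, turned with arm): all members turn x
superposition row 2 [arm held]: sun y, ring −(30/84)·y, arm 0
boundary: total ω_sun = x + y = 0 and total ω_arm = x = 1  ⇒  y = -1, x = 1
row 2 ring = −(30/84)·(-1) = 5/14
totals (row 1 + row 2): sun 1 + (-1) = 0, ring 1 + 5/14 = 19/14, arm 1 + 0 = 1
asked cell (row1, ring) = 1

row1: w_G1=1 w_G3=1 w_R=1
row2: w_G1=-1 w_G3=5/14 w_R=0
total: w_G1=0 w_G3=19/14 w_R=1
asked value: 1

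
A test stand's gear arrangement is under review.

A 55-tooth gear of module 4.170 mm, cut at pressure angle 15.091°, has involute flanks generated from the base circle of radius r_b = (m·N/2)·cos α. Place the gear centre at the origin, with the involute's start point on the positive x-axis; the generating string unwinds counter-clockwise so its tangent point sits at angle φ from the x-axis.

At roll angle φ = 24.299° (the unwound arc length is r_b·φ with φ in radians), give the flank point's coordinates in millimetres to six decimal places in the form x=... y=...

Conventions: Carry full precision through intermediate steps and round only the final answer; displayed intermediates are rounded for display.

recognized (one wheel, involute flank): single-mesh tooth geometry, m = 4.170, N = 55
pitch radius r_p = m·N/2 = 4.170·55/2 = 114.675000
base radius r_b = r_p·cos α = 114.675000·cos 15.091° = 110.720265
roll angle φ = 24.299° = 0.42409755 rad
x = r_b·(cos φ + φ·sin φ) = 120.234009
y = r_b·(sin φ − φ·cos φ) = 2.764852

x=120.234009 y=2.764852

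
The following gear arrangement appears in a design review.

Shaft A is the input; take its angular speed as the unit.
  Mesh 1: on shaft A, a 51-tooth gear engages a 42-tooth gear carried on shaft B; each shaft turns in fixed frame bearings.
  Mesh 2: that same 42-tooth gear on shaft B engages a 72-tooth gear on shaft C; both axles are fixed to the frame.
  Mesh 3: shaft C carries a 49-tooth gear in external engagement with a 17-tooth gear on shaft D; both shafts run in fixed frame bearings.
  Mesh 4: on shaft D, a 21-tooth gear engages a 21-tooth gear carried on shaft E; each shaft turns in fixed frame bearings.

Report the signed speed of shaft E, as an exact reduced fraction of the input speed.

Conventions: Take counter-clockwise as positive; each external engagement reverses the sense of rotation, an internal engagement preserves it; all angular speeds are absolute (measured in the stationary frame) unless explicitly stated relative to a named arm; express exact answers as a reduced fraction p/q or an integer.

49/24

4-mesh fixed-axis compound train (all bearings frame-fixed)
mesh 1 [51T→42T]: |ω|/ω_in = 1×51/42 = 17/14, sense flips to −
mesh 2 [42T→72T]: |ω|/ω_in = (17/14)×42/72 = 17/24, sense flips to +
mesh 3 [49T→17T]: |ω|/ω_in = (17/24)×49/17 = 49/24, sense flips to −
mesh 4 [21T→21T]: |ω|/ω_in = (49/24)×21/21 = 49/24, sense flips to +
signed output speed (× input speed) = 49/24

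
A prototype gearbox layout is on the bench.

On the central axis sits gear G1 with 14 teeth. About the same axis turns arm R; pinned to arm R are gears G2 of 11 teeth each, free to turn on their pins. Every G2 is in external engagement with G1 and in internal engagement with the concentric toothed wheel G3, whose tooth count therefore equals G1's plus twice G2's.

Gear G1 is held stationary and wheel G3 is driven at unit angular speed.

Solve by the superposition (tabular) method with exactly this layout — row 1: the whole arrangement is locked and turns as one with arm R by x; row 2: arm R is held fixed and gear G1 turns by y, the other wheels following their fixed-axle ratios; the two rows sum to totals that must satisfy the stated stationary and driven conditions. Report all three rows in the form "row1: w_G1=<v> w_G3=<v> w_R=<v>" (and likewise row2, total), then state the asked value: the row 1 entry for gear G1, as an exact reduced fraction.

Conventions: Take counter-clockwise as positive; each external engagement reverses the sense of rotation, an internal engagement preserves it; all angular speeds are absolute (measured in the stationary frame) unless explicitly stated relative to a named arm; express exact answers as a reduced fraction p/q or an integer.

recognized (axles ride arm R): planetary set, 14/11/36 teeth
row 1 (train locked, turned with arm): all members turn x
row 2 — arm fixed, fixed-axis ratios: sun y, ring −(14/36)·y, arm 0
boundary: total ω_sun = x + y = 0 and total ω_ring = x − (14/36)·y = 1  ⇒  y = -18/25, x = 18/25
row 2 ring = −(14/36)·(-18/25) = 7/25
totals (row 1 + row 2): sun 18/25 + (-18/25) = 0, ring 18/25 + 7/25 = 1, arm 18/25 + 0 = 18/25
asked cell (row1, sun) = 18/25

row1: w_G1=18/25 w_G3=18/25 w_R=18/25
row2: w_G1=-18/25 w_G3=7/25 w_R=0
total: w_G1=0 w_G3=1 w_R=18/25
asked value: 18/25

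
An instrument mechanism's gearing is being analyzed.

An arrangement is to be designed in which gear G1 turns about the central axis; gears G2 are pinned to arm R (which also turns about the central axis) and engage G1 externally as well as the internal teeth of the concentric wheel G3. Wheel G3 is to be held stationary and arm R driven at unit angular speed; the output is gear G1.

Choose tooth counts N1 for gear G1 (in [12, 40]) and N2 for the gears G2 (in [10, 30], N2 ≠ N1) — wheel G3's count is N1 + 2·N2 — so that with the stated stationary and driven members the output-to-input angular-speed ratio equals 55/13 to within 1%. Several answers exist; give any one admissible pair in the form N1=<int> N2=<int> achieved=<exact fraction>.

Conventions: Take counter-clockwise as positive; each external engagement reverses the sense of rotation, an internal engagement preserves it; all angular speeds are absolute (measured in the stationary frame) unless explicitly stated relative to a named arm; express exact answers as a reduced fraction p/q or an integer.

design class (target 55/13): planetary set
Willis with ω_ring = 0: ω_sun/ω_arm = (N1+N3)/N1; set equal to 55/13  ⇒  N3/N1 = 55/13 − 1 = 42/13
N3 = N1 + 2·N2  ⇒  N2/N1 = (N3/N1 − 1)/2 = (42/13 − 1)/2 = 29/26
smallest multiple with N1 ≥ 12 and N2 ≥ 10: k = 1  ⇒  N1 = 1·26 = 26, N2 = 1·29 = 29 (N1 ≤ 40, N2 ≤ 30, N2 ≠ N1 ✓), N3 = 26 + 2·29 = 84
check: (N1+N3)/N1 with N1 = 26, N3 = 84 gives 55/13; |achieved − target| = 0 ≤ 11/260 ✓

N1=26 N2=29 achieved=55/13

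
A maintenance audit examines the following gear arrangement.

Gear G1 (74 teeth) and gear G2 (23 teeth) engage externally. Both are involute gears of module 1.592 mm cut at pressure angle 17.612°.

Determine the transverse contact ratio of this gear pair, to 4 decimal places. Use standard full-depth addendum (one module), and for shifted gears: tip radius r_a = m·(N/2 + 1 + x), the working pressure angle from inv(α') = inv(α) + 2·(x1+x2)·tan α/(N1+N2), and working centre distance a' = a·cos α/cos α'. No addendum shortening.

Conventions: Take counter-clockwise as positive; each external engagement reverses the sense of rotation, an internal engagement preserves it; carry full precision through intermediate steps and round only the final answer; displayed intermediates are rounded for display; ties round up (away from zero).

class = single-mesh tooth geometry [involute pair 74T × 23T, m = 1.592]
base radii: r_b1 = 56.143012, r_b2 = 17.449855
tip radii: r_a1 = 60.496000, r_a2 = 19.900000
no profile shift: α' = α, a' = a
action lengths: √(r_a1²−r_b1²) = 22.532826, √(r_a2²−r_b2²) = 9.566220
base pitch p_b = π·m·cos α = 4.766986
CR = (22.532826 + 9.566220 − 77.212000·sin 17.61200°)/4.766986 = 1.832825
contact ratio ≈ 1.8328

1.8328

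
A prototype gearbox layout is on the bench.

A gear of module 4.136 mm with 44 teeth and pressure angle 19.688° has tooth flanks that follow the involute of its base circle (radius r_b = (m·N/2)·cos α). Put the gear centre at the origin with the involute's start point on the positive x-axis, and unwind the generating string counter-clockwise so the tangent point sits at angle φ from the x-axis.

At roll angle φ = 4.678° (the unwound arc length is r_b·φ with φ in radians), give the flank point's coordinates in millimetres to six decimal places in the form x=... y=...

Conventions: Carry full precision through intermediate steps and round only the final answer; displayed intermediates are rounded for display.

topology: single-mesh involute geometry — m = 4.136, N = 44
pitch radius r_p = m·N/2 = 4.136·44/2 = 90.992000
base radius r_b = r_p·cos α = 90.992000·cos 19.688° = 85.672710
roll angle φ = 4.678° = 0.08164650 rad
x = r_b·(cos φ + φ·sin φ) = 85.957788
y = r_b·(sin φ − φ·cos φ) = 0.015533

x=85.957788 y=0.015533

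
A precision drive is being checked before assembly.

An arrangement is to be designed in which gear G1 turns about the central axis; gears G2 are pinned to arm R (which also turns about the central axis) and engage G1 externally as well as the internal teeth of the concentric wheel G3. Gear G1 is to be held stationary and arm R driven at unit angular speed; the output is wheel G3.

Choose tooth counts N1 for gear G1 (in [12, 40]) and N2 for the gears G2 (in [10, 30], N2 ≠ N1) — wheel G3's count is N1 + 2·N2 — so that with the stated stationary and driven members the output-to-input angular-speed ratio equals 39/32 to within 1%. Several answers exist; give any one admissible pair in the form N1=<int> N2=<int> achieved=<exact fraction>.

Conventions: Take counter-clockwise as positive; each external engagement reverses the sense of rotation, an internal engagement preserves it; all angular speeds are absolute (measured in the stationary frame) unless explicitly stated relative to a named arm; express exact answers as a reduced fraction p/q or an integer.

N1=14 N2=25 achieved=39/32

planetary set to be sized for 39/32 (Willis relation)
Willis with ω_sun = 0: ω_ring/ω_arm = (N1+N3)/N3; set equal to 39/32  ⇒  N3/N1 = 1/(39/32 − 1) = 32/7
N3 = N1 + 2·N2  ⇒  N2/N1 = (N3/N1 − 1)/2 = (32/7 − 1)/2 = 25/14
smallest multiple with N1 ≥ 12 and N2 ≥ 10: k = 1  ⇒  N1 = 1·14 = 14, N2 = 1·25 = 25 (N1 ≤ 40, N2 ≤ 30, N2 ≠ N1 ✓), N3 = 14 + 2·25 = 64
check: (N1+N3)/N3 with N1 = 14, N3 = 64 gives 39/32; |achieved − target| = 0 ≤ 39/3200 ✓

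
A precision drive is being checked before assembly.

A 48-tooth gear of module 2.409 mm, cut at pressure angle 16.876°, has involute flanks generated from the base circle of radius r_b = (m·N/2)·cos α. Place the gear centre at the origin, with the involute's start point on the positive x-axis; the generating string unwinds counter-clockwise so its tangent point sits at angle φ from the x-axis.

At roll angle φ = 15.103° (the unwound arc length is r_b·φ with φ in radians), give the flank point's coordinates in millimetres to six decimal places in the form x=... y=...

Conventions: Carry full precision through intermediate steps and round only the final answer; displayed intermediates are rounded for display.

x=57.215035 y=0.335437

class = single-mesh tooth geometry [base-circle involute, m = 2.409, 48T]
pitch radius r_p = m·N/2 = 2.409·48/2 = 57.816000
base radius r_b = r_p·cos α = 57.816000·cos 16.876° = 55.326170
roll angle φ = 15.103° = 0.26359708 rad
x = r_b·(cos φ + φ·sin φ) = 57.215035
y = r_b·(sin φ − φ·cos φ) = 0.335437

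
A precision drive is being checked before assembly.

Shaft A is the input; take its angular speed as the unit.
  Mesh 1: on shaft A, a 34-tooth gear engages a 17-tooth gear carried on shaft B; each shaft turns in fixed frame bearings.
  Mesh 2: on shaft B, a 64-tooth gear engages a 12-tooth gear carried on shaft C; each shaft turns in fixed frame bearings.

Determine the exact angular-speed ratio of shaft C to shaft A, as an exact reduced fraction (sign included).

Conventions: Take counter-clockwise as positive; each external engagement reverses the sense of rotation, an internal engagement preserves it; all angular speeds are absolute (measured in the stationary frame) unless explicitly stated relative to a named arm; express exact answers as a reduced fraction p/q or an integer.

32/3

class = fixed-axis compound train [2 meshes; 2 ratios multiply, 2 sense flips]
mesh 1 [34T→17T]: running ratio 2, sense −
mesh 2 [64T→12T]: running ratio 32/3, sense +
ω_out/ω_in = 32/3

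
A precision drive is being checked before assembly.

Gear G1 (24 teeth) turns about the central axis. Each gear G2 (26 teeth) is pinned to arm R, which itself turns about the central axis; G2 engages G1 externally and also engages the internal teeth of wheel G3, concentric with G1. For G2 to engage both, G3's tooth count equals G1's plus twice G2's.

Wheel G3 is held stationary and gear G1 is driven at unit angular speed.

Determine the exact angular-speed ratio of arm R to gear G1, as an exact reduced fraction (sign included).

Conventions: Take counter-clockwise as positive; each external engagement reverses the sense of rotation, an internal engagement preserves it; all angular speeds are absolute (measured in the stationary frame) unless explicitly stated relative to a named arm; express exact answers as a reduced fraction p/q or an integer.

planetary set (24T centre, 26T on arm, 76T internal) — Willis relation
ring teeth: 24 + 2·26 = 76
24(ω_sun−ω_arm) = −76(ω_ring−ω_arm),  ω_ring = 0, ω_sun = 1
24(1−ω_arm) = −76(0−ω_arm)  ⇒  100·ω_arm = 24  ⇒  ω_arm = 6/25
ω_out/ω_in = 6/25

6/25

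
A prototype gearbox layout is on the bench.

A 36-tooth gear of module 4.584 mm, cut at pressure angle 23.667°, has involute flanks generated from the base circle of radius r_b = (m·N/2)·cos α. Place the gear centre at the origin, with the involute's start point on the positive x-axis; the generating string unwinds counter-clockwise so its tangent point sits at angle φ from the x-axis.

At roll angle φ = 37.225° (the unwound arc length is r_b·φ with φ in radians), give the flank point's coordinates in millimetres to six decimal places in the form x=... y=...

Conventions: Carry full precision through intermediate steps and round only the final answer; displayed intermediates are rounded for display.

class = single-mesh tooth geometry [base-circle involute, m = 4.584, 36T]
pitch radius r_p = m·N/2 = 4.584·36/2 = 82.512000
base radius r_b = r_p·cos α = 82.512000·cos 23.667° = 75.572241
roll angle φ = 37.225° = 0.64969881 rad
x = r_b·(cos φ + φ·sin φ) = 89.878001
y = r_b·(sin φ − φ·cos φ) = 6.621149

x=89.878001 y=6.621149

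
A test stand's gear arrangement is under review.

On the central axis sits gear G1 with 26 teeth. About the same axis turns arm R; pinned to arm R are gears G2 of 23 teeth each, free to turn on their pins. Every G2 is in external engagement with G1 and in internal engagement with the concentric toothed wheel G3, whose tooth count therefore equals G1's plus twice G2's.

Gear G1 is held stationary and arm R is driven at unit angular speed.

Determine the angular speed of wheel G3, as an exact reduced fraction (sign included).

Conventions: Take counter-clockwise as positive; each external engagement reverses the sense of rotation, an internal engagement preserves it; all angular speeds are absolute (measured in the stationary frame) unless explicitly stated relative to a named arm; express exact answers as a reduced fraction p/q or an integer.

planetary set (26T centre, 23T on arm, 72T internal) — Willis relation
ring teeth: 26 + 2·23 = 72
26(ω_sun−ω_arm) = −72(ω_ring−ω_arm),  ω_sun = 0, ω_arm = 1
ω_ring = 1 − (26/72)(0−1) = 49/36
exact speed ratio = 49/36

49/36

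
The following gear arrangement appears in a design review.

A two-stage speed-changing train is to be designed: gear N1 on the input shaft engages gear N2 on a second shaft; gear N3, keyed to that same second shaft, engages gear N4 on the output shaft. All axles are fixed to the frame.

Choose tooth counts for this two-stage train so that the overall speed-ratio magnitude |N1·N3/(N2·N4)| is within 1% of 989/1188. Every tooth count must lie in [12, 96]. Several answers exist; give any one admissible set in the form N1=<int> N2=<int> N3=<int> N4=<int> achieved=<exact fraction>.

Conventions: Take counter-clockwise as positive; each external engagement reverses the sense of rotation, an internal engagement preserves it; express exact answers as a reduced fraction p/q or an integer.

N1=23 N2=18 N3=43 N4=66 achieved=989/1188

2-stage fixed-axis compound train for ratio 989/1188
target = 989/1188 in lowest terms: an exact hit needs N1·N3 = k·989 and N2·N4 = k·1188 for one integer k, every count in [12, 96]; additionally prefer no 1:1 stage (N1 ≠ N2, N3 ≠ N4)
k = 1: N1·N3 = 989 = 23·43, N2·N4 = 1188 = 18·66
achieved = 23·43/(18·66) = 989/1188; |achieved − target| = 0 ≤ 989/118800 ✓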